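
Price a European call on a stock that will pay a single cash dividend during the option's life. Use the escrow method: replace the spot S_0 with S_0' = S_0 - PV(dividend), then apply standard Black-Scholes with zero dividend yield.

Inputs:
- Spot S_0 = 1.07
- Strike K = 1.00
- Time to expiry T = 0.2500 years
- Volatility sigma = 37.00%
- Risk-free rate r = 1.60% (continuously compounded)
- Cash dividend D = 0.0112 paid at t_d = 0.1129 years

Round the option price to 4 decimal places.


PV(D) = D * exp(-r * t_d) = 0.0112 * 0.99819523 = 0.01117979
S_0' = S_0 - PV(D) = 1.0700 - 0.01117979 = 1.05882021
d1 = (ln(S_0'/K) + (r + sigma^2/2)*T) / (sigma*sqrt(T)) = 0.42306909
d2 = d1 - sigma*sqrt(T) = 0.23806909
exp(-rT) = 0.99600799
N(d1) = 0.66387757; N(d2) = 0.59408625
C = S_0' * N(d1) - K * exp(-rT) * N(d2) = 1.05882021 * 0.66387757 - 1.0000 * 0.99600799 * 0.59408625 = 0.1112

Answer: Price = 0.1112


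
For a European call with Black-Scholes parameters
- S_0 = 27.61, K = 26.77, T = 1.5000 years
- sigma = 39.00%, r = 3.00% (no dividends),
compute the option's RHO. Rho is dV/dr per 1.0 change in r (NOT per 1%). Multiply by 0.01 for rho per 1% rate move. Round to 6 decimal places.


Answer: Rho = 17.971236

Derivation:
d1 = 0.3977200243; d2 = -0.0799304755
phi(d1) = 0.3686051942; exp(-qT) = 1.0000000000; exp(-rT) = 0.9559974818
N(d2) = 0.4681462757
Rho = K*T*exp(-rT)*N(d2) = 26.7700 * 1.5000 * 0.9559974818 * 0.4681462757 = 17.971236


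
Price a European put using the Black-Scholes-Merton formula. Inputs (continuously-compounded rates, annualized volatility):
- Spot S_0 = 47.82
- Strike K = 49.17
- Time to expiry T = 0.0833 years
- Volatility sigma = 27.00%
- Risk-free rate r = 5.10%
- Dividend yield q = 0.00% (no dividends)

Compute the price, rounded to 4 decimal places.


Answer: Price = 2.1431

Derivation:
d1 = (ln(S/K) + (r - q + 0.5*sigma^2) * T) / (sigma * sqrt(T)) = -0.26377526
d2 = d1 - sigma * sqrt(T) = -0.34170195
exp(-rT) = 0.99576071; exp(-qT) = 1.00000000
P = K * exp(-rT) * N(-d2) - S_0 * exp(-qT) * N(-d1)
N(-d1) = 0.60402345; N(-d2) = 0.63371240
P = 49.1700 * 0.99576071 * 0.63371240 - 47.8200 * 1.00000000 * 0.60402345 = 2.1431


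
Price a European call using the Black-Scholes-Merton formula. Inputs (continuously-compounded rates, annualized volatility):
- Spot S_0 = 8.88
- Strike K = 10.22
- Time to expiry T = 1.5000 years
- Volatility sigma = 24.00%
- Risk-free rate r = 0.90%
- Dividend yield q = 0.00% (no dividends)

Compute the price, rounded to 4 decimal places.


d1 = (ln(S/K) + (r - q + 0.5*sigma^2) * T) / (sigma * sqrt(T)) = -0.28524658
d2 = d1 - sigma * sqrt(T) = -0.57918535
exp(-rT) = 0.98659072; exp(-qT) = 1.00000000
C = S_0 * exp(-qT) * N(d1) - K * exp(-rT) * N(d2)
N(d1) = 0.38772762; N(d2) = 0.28123206
C = 8.8800 * 1.00000000 * 0.38772762 - 10.2200 * 0.98659072 * 0.28123206 = 0.6074

Answer: Price = 0.6074


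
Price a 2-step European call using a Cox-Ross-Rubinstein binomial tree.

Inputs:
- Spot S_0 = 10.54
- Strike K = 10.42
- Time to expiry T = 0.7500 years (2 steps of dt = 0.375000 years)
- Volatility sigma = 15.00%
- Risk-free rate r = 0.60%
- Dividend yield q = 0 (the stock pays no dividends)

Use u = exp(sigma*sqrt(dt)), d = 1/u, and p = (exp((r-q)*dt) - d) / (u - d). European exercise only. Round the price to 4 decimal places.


dt = T/N = 0.375000
u = exp(sigma*sqrt(dt)) = 1.096207; d = 1/u = 0.912237
p = (exp((r-q)*dt) - d) / (u - d) = 0.489296
Discount per step: exp(-r*dt) = 0.997753
Stock lattice S(k, i) with i counting down-moves:
  k=0: S(0,0) = 10.5400
  k=1: S(1,0) = 11.5540; S(1,1) = 9.6150
  k=2: S(2,0) = 12.6656; S(2,1) = 10.5400; S(2,2) = 8.7711
Terminal payoffs V(N, i) = max(S_T - K, 0):
  V(2,0) = 2.245595; V(2,1) = 0.120000; V(2,2) = 0.000000
Backward induction: V(k, i) = exp(-r*dt) * [p * V(k+1, i) + (1-p) * V(k+1, i+1)].
  V(1,0) = exp(-r*dt) * [p*2.245595 + (1-p)*0.120000] = 1.157438
  V(1,1) = exp(-r*dt) * [p*0.120000 + (1-p)*0.000000] = 0.058584
  V(0,0) = exp(-r*dt) * [p*1.157438 + (1-p)*0.058584] = 0.594909

Answer: Price = V(0,0) = 0.5949


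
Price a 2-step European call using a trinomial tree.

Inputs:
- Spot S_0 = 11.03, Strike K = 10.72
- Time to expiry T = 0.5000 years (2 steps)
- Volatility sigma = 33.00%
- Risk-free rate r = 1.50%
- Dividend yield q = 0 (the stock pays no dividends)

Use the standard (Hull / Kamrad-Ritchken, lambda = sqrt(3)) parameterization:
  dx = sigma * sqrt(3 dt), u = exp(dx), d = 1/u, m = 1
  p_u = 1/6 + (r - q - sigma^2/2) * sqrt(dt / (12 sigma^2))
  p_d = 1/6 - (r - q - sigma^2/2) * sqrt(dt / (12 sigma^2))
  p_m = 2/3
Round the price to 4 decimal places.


Answer: Price = V(0,0) = 1.1317

Derivation:
dt = T/N = 0.250000; dx = sigma*sqrt(3*dt) = 0.285788
u = exp(dx) = 1.330811; d = 1/u = 0.751422
p_u = 0.149412, p_m = 0.666667, p_d = 0.183922
Discount per step: exp(-r*dt) = 0.996257
Stock lattice S(k, j) with j the centered position index:
  k=0: S(0,+0) = 11.0300
  k=1: S(1,-1) = 8.2882; S(1,+0) = 11.0300; S(1,+1) = 14.6788
  k=2: S(2,-2) = 6.2279; S(2,-1) = 8.2882; S(2,+0) = 11.0300; S(2,+1) = 14.6788; S(2,+2) = 19.5348
Terminal payoffs V(N, j) = max(S_T - K, 0):
  V(2,-2) = 0.000000; V(2,-1) = 0.000000; V(2,+0) = 0.310000; V(2,+1) = 3.958843; V(2,+2) = 8.814763
Backward induction: V(k, j) = exp(-r*dt) * [p_u * V(k+1, j+1) + p_m * V(k+1, j) + p_d * V(k+1, j-1)]
  V(1,-1) = exp(-r*dt) * [p_u*0.310000 + p_m*0.000000 + p_d*0.000000] = 0.046144
  V(1,+0) = exp(-r*dt) * [p_u*3.958843 + p_m*0.310000 + p_d*0.000000] = 0.795177
  V(1,+1) = exp(-r*dt) * [p_u*8.814763 + p_m*3.958843 + p_d*0.310000] = 3.998252
  V(0,+0) = exp(-r*dt) * [p_u*3.998252 + p_m*0.795177 + p_d*0.046144] = 1.131739


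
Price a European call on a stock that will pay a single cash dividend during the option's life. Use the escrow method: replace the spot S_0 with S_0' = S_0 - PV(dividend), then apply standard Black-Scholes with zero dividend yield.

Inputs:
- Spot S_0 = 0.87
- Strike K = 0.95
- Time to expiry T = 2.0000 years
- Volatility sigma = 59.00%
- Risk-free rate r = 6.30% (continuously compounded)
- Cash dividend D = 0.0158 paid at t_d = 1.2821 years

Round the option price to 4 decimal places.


Answer: Price = 0.2828

Derivation:
PV(D) = D * exp(-r * t_d) = 0.0158 * 0.92240370 = 0.01457398
S_0' = S_0 - PV(D) = 0.8700 - 0.01457398 = 0.85542602
d1 = (ln(S_0'/K) + (r + sigma^2/2)*T) / (sigma*sqrt(T)) = 0.44252616
d2 = d1 - sigma*sqrt(T) = -0.39185984
exp(-rT) = 0.88161485
N(d1) = 0.67094575; N(d2) = 0.34758089
C = S_0' * N(d1) - K * exp(-rT) * N(d2) = 0.85542602 * 0.67094575 - 0.9500 * 0.88161485 * 0.34758089 = 0.2828


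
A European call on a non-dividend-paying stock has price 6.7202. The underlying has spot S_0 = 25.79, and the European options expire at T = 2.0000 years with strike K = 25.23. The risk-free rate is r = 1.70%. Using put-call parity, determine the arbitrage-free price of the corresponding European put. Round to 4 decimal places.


Answer: Put price = 5.3168

Derivation:
Put-call parity: C - P = S_0 * exp(-qT) - K * exp(-rT).
S_0 * exp(-qT) = 25.7900 * 1.00000000 = 25.79000000
K * exp(-rT) = 25.2300 * 0.96657150 = 24.38659906
P = C - S*exp(-qT) + K*exp(-rT)
P = 6.7202 - 25.79000000 + 24.38659906 = 5.3168


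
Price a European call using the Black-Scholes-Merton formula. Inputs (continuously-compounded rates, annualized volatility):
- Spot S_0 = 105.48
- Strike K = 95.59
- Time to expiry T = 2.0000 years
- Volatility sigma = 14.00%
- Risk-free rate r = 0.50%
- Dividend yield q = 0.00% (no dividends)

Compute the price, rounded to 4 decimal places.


Answer: Price = 14.4609

Derivation:
d1 = (ln(S/K) + (r - q + 0.5*sigma^2) * T) / (sigma * sqrt(T)) = 0.64676607
d2 = d1 - sigma * sqrt(T) = 0.44877617
exp(-rT) = 0.99004983; exp(-qT) = 1.00000000
C = S_0 * exp(-qT) * N(d1) - K * exp(-rT) * N(d2)
N(d1) = 0.74110832; N(d2) = 0.67320344
C = 105.4800 * 1.00000000 * 0.74110832 - 95.5900 * 0.99004983 * 0.67320344 = 14.4609


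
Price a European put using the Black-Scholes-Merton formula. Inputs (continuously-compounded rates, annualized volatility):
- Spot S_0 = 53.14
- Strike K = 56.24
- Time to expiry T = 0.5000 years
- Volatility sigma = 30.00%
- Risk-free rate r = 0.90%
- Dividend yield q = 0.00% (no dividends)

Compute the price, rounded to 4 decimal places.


Answer: Price = 6.1710

Derivation:
d1 = (ln(S/K) + (r - q + 0.5*sigma^2) * T) / (sigma * sqrt(T)) = -0.13999916
d2 = d1 - sigma * sqrt(T) = -0.35213120
exp(-rT) = 0.99551011; exp(-qT) = 1.00000000
P = K * exp(-rT) * N(-d2) - S_0 * exp(-qT) * N(-d1)
N(-d1) = 0.55566967; N(-d2) = 0.63763006
P = 56.2400 * 0.99551011 * 0.63763006 - 53.1400 * 1.00000000 * 0.55566967 = 6.1710


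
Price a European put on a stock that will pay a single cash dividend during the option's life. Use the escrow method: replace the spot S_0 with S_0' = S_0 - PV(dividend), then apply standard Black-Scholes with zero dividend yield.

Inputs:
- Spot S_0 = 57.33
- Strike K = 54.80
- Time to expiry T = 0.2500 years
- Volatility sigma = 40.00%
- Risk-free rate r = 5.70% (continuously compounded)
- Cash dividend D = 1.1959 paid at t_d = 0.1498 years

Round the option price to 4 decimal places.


PV(D) = D * exp(-r * t_d) = 1.1959 * 0.99149775 = 1.18573216
S_0' = S_0 - PV(D) = 57.3300 - 1.18573216 = 56.14426784
d1 = (ln(S_0'/K) + (r + sigma^2/2)*T) / (sigma*sqrt(T)) = 0.29242198
d2 = d1 - sigma*sqrt(T) = 0.09242198
exp(-rT) = 0.98585105
N(-d1) = 0.38498200; N(-d2) = 0.46318139
P = K * exp(-rT) * N(-d2) - S_0' * N(-d1) = 54.8000 * 0.98585105 * 0.46318139 - 56.14426784 * 0.38498200 = 3.4087

Answer: Price = 3.4087


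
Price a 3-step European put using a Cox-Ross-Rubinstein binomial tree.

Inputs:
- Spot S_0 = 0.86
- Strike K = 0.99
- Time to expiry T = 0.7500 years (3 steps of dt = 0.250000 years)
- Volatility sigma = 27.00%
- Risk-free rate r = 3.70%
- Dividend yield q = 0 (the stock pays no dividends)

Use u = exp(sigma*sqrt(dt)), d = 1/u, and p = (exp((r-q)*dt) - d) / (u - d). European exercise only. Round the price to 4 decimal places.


Answer: Price = V(0,0) = 0.1394

Derivation:
dt = T/N = 0.250000
u = exp(sigma*sqrt(dt)) = 1.144537; d = 1/u = 0.873716
p = (exp((r-q)*dt) - d) / (u - d) = 0.500615
Discount per step: exp(-r*dt) = 0.990793
Stock lattice S(k, i) with i counting down-moves:
  k=0: S(0,0) = 0.8600
  k=1: S(1,0) = 0.9843; S(1,1) = 0.7514
  k=2: S(2,0) = 1.1266; S(2,1) = 0.8600; S(2,2) = 0.6565
  k=3: S(3,0) = 1.2894; S(3,1) = 0.9843; S(3,2) = 0.7514; S(3,3) = 0.5736
Terminal payoffs V(N, i) = max(K - S_T, 0):
  V(3,0) = 0.000000; V(3,1) = 0.005698; V(3,2) = 0.238604; V(3,3) = 0.416400
Backward induction: V(k, i) = exp(-r*dt) * [p * V(k+1, i) + (1-p) * V(k+1, i+1)].
  V(2,0) = exp(-r*dt) * [p*0.000000 + (1-p)*0.005698] = 0.002819
  V(2,1) = exp(-r*dt) * [p*0.005698 + (1-p)*0.238604] = 0.120885
  V(2,2) = exp(-r*dt) * [p*0.238604 + (1-p)*0.416400] = 0.324378
  V(1,0) = exp(-r*dt) * [p*0.002819 + (1-p)*0.120885] = 0.061211
  V(1,1) = exp(-r*dt) * [p*0.120885 + (1-p)*0.324378] = 0.220458
  V(0,0) = exp(-r*dt) * [p*0.061211 + (1-p)*0.220458] = 0.139440


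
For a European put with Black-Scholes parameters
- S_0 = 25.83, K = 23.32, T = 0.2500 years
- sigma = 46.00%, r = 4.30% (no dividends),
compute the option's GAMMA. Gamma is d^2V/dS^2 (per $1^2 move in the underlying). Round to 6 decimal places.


d1 = 0.6061967201; d2 = 0.3761967201
phi(d1) = 0.3319815895; exp(-qT) = 1.0000000000; exp(-rT) = 0.9893075748
Gamma = exp(-qT) * phi(d1) / (S * sigma * sqrt(T)) = 1.0000000000 * 0.3319815895 / (25.8300 * 0.4600 * 0.5000000000) = 0.055881

Answer: Gamma = 0.055881


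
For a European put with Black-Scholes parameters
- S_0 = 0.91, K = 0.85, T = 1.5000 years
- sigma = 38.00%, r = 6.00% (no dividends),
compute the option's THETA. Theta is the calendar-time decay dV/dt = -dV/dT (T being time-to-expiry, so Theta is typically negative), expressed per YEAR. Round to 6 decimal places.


Answer: Theta = -0.026488

Derivation:
d1 = 0.5726396709; d2 = 0.1072366198
phi(d1) = 0.3386132665; exp(-qT) = 1.0000000000; exp(-rT) = 0.9139311853
Theta = -S*exp(-qT)*phi(d1)*sigma/(2*sqrt(T)) + r*K*exp(-rT)*N(-d2) - q*S*exp(-qT)*N(-d1)
N(-d1) = 0.2834443466; N(-d2) = 0.4573006323; sqrt(T) = 1.2247448714
Term 1 = -0.9100 * 1.0000000000 * 0.3386132665 * 0.3800 / (2 * 1.2247448714) = -0.0478027997
Term 2 = 0.0600 * 0.8500 * 0.9139311853 * 0.4573006323 = 0.0213150068
Term 3 = 0 (no dividend yield, q = 0)
Theta = -0.0478027997 + (0.0213150068) + (0.0000000000) = -0.026488


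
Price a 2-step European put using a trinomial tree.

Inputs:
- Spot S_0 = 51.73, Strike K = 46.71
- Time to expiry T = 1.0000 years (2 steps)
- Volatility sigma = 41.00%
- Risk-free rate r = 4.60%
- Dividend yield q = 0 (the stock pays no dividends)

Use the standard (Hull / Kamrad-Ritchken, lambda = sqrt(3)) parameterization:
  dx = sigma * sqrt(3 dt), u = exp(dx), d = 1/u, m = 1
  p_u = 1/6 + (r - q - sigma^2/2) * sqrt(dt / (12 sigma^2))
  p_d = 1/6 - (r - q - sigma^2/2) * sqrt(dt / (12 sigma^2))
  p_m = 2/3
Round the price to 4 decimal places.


dt = T/N = 0.500000; dx = sigma*sqrt(3*dt) = 0.502145
u = exp(dx) = 1.652262; d = 1/u = 0.605231
p_u = 0.147723, p_m = 0.666667, p_d = 0.185610
Discount per step: exp(-r*dt) = 0.977262
Stock lattice S(k, j) with j the centered position index:
  k=0: S(0,+0) = 51.7300
  k=1: S(1,-1) = 31.3086; S(1,+0) = 51.7300; S(1,+1) = 85.4715
  k=2: S(2,-2) = 18.9489; S(2,-1) = 31.3086; S(2,+0) = 51.7300; S(2,+1) = 85.4715; S(2,+2) = 141.2214
Terminal payoffs V(N, j) = max(K - S_T, 0):
  V(2,-2) = 27.761077; V(2,-1) = 15.401410; V(2,+0) = 0.000000; V(2,+1) = 0.000000; V(2,+2) = 0.000000
Backward induction: V(k, j) = exp(-r*dt) * [p_u * V(k+1, j+1) + p_m * V(k+1, j) + p_d * V(k+1, j-1)]
  V(1,-1) = exp(-r*dt) * [p_u*0.000000 + p_m*15.401410 + p_d*27.761077] = 15.069731
  V(1,+0) = exp(-r*dt) * [p_u*0.000000 + p_m*0.000000 + p_d*15.401410] = 2.793663
  V(1,+1) = exp(-r*dt) * [p_u*0.000000 + p_m*0.000000 + p_d*0.000000] = 0.000000
  V(0,+0) = exp(-r*dt) * [p_u*0.000000 + p_m*2.793663 + p_d*15.069731] = 4.553594

Answer: Price = V(0,0) = 4.5536


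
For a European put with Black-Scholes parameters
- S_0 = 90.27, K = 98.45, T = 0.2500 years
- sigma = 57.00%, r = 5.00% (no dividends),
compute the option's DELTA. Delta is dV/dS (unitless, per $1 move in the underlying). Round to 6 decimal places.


d1 = -0.1180039501; d2 = -0.4030039501
phi(d1) = 0.3961743054; exp(-qT) = 1.0000000000; exp(-rT) = 0.9875778005
N(-d1) = 0.5469677360
Delta = -exp(-qT) * N(-d1) = -1.0000000000 * 0.5469677360 = -0.546968

Answer: Delta = -0.546968


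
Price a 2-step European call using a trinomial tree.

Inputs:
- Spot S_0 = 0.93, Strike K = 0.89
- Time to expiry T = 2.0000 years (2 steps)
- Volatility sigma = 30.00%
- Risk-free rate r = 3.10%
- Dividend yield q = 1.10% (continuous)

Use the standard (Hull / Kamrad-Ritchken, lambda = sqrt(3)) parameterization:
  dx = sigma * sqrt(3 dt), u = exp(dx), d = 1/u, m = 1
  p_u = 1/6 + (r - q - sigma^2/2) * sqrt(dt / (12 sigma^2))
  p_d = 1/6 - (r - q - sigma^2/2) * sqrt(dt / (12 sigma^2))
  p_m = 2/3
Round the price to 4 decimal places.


Answer: Price = V(0,0) = 0.1724

Derivation:
dt = T/N = 1.000000; dx = sigma*sqrt(3*dt) = 0.519615
u = exp(dx) = 1.681381; d = 1/u = 0.594749
p_u = 0.142610, p_m = 0.666667, p_d = 0.190723
Discount per step: exp(-r*dt) = 0.969476
Stock lattice S(k, j) with j the centered position index:
  k=0: S(0,+0) = 0.9300
  k=1: S(1,-1) = 0.5531; S(1,+0) = 0.9300; S(1,+1) = 1.5637
  k=2: S(2,-2) = 0.3290; S(2,-1) = 0.5531; S(2,+0) = 0.9300; S(2,+1) = 1.5637; S(2,+2) = 2.6291
Terminal payoffs V(N, j) = max(S_T - K, 0):
  V(2,-2) = 0.000000; V(2,-1) = 0.000000; V(2,+0) = 0.040000; V(2,+1) = 0.673684; V(2,+2) = 1.739148
Backward induction: V(k, j) = exp(-r*dt) * [p_u * V(k+1, j+1) + p_m * V(k+1, j) + p_d * V(k+1, j-1)]
  V(1,-1) = exp(-r*dt) * [p_u*0.040000 + p_m*0.000000 + p_d*0.000000] = 0.005530
  V(1,+0) = exp(-r*dt) * [p_u*0.673684 + p_m*0.040000 + p_d*0.000000] = 0.118994
  V(1,+1) = exp(-r*dt) * [p_u*1.739148 + p_m*0.673684 + p_d*0.040000] = 0.683259
  V(0,+0) = exp(-r*dt) * [p_u*0.683259 + p_m*0.118994 + p_d*0.005530] = 0.172396


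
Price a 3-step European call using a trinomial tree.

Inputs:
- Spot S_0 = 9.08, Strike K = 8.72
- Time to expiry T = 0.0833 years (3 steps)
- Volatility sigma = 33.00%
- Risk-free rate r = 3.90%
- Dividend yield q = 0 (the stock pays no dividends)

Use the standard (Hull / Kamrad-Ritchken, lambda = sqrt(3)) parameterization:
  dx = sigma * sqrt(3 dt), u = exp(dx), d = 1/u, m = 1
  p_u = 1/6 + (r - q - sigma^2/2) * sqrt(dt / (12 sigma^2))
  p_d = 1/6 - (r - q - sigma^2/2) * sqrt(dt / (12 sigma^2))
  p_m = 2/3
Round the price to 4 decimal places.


dt = T/N = 0.027767; dx = sigma*sqrt(3*dt) = 0.095244
u = exp(dx) = 1.099927; d = 1/u = 0.909151
p_u = 0.164415, p_m = 0.666667, p_d = 0.168919
Discount per step: exp(-r*dt) = 0.998918
Stock lattice S(k, j) with j the centered position index:
  k=0: S(0,+0) = 9.0800
  k=1: S(1,-1) = 8.2551; S(1,+0) = 9.0800; S(1,+1) = 9.9873
  k=2: S(2,-2) = 7.5051; S(2,-1) = 8.2551; S(2,+0) = 9.0800; S(2,+1) = 9.9873; S(2,+2) = 10.9853
  k=3: S(3,-3) = 6.8233; S(3,-2) = 7.5051; S(3,-1) = 8.2551; S(3,+0) = 9.0800; S(3,+1) = 9.9873; S(3,+2) = 10.9853; S(3,+3) = 12.0831
Terminal payoffs V(N, j) = max(S_T - K, 0):
  V(3,-3) = 0.000000; V(3,-2) = 0.000000; V(3,-1) = 0.000000; V(3,+0) = 0.360000; V(3,+1) = 1.267336; V(3,+2) = 2.265340; V(3,+3) = 3.363071
Backward induction: V(k, j) = exp(-r*dt) * [p_u * V(k+1, j+1) + p_m * V(k+1, j) + p_d * V(k+1, j-1)]
  V(2,-2) = exp(-r*dt) * [p_u*0.000000 + p_m*0.000000 + p_d*0.000000] = 0.000000
  V(2,-1) = exp(-r*dt) * [p_u*0.360000 + p_m*0.000000 + p_d*0.000000] = 0.059125
  V(2,+0) = exp(-r*dt) * [p_u*1.267336 + p_m*0.360000 + p_d*0.000000] = 0.447883
  V(2,+1) = exp(-r*dt) * [p_u*2.265340 + p_m*1.267336 + p_d*0.360000] = 1.276773
  V(2,+2) = exp(-r*dt) * [p_u*3.363071 + p_m*2.265340 + p_d*1.267336] = 2.274777
  V(1,-1) = exp(-r*dt) * [p_u*0.447883 + p_m*0.059125 + p_d*0.000000] = 0.112933
  V(1,+0) = exp(-r*dt) * [p_u*1.276773 + p_m*0.447883 + p_d*0.059125] = 0.517935
  V(1,+1) = exp(-r*dt) * [p_u*2.274777 + p_m*1.276773 + p_d*0.447883] = 1.299437
  V(0,+0) = exp(-r*dt) * [p_u*1.299437 + p_m*0.517935 + p_d*0.112933] = 0.577387

Answer: Price = V(0,0) = 0.5774


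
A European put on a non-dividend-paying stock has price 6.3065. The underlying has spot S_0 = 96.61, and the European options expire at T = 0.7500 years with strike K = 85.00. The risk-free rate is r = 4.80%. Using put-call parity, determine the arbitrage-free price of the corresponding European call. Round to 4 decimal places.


Put-call parity: C - P = S_0 * exp(-qT) - K * exp(-rT).
S_0 * exp(-qT) = 96.6100 * 1.00000000 = 96.61000000
K * exp(-rT) = 85.0000 * 0.96464029 = 81.99442495
C = P + S*exp(-qT) - K*exp(-rT)
C = 6.3065 + 96.61000000 - 81.99442495 = 20.9221

Answer: Call price = 20.9221


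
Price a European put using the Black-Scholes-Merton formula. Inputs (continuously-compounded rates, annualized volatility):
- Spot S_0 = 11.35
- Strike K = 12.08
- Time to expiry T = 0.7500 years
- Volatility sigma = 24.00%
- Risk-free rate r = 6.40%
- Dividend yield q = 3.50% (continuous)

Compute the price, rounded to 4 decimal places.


d1 = (ln(S/K) + (r - q + 0.5*sigma^2) * T) / (sigma * sqrt(T)) = -0.09133416
d2 = d1 - sigma * sqrt(T) = -0.29918026
exp(-rT) = 0.95313379; exp(-qT) = 0.97409154
P = K * exp(-rT) * N(-d2) - S_0 * exp(-qT) * N(-d1)
N(-d1) = 0.53638646; N(-d2) = 0.61759874
P = 12.0800 * 0.95313379 * 0.61759874 - 11.3500 * 0.97409154 * 0.53638646 = 1.1807

Answer: Price = 1.1807


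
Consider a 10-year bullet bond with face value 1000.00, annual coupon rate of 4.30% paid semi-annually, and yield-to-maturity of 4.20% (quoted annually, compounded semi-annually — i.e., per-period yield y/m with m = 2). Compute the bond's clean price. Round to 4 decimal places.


Answer: Price = 1008.0974

Derivation:
Coupon per period c = face * coupon_rate / m = 21.500000
Periods per year m = 2; per-period yield y/m = 0.021000
Number of cashflows N = 20
Cashflows (t years, CF_t, discount factor 1/(1+y/m)^(m*t), PV):
  t = 0.5000: CF_t = 21.500000, DF = 0.979432, PV = 21.057786
  t = 1.0000: CF_t = 21.500000, DF = 0.959287, PV = 20.624668
  t = 1.5000: CF_t = 21.500000, DF = 0.939556, PV = 20.200459
  t = 2.0000: CF_t = 21.500000, DF = 0.920231, PV = 19.784974
  t = 2.5000: CF_t = 21.500000, DF = 0.901304, PV = 19.378036
  t = 3.0000: CF_t = 21.500000, DF = 0.882766, PV = 18.979467
  t = 3.5000: CF_t = 21.500000, DF = 0.864609, PV = 18.589096
  t = 4.0000: CF_t = 21.500000, DF = 0.846826, PV = 18.206754
  t = 4.5000: CF_t = 21.500000, DF = 0.829408, PV = 17.832276
  t = 5.0000: CF_t = 21.500000, DF = 0.812349, PV = 17.465501
  t = 5.5000: CF_t = 21.500000, DF = 0.795640, PV = 17.106269
  t = 6.0000: CF_t = 21.500000, DF = 0.779276, PV = 16.754426
  t = 6.5000: CF_t = 21.500000, DF = 0.763247, PV = 16.409820
  t = 7.0000: CF_t = 21.500000, DF = 0.747549, PV = 16.072301
  t = 7.5000: CF_t = 21.500000, DF = 0.732173, PV = 15.741725
  t = 8.0000: CF_t = 21.500000, DF = 0.717114, PV = 15.417948
  t = 8.5000: CF_t = 21.500000, DF = 0.702364, PV = 15.100831
  t = 9.0000: CF_t = 21.500000, DF = 0.687918, PV = 14.790236
  t = 9.5000: CF_t = 21.500000, DF = 0.673769, PV = 14.486029
  t = 10.0000: CF_t = 1021.500000, DF = 0.659911, PV = 674.098762
Price P = sum_t PV_t = 1008.097365


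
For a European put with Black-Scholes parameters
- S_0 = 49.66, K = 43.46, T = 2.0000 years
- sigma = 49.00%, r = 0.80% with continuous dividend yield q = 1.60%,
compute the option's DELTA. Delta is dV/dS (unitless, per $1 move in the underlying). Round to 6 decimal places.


Answer: Delta = -0.293441

Derivation:
d1 = 0.5158398881; d2 = -0.1771247574
phi(d1) = 0.3492441859; exp(-qT) = 0.9685065821; exp(-rT) = 0.9841273201
N(-d1) = 0.3029831204
Delta = -exp(-qT) * N(-d1) = -0.9685065821 * 0.3029831204 = -0.293441


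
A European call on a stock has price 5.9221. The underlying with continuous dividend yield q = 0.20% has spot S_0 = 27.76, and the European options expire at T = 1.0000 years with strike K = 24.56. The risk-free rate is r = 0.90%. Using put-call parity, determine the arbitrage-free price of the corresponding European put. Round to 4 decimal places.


Answer: Put price = 2.5575

Derivation:
Put-call parity: C - P = S_0 * exp(-qT) - K * exp(-rT).
S_0 * exp(-qT) = 27.7600 * 0.99800200 = 27.70453548
K * exp(-rT) = 24.5600 * 0.99104038 = 24.33995170
P = C - S*exp(-qT) + K*exp(-rT)
P = 5.9221 - 27.70453548 + 24.33995170 = 2.5575


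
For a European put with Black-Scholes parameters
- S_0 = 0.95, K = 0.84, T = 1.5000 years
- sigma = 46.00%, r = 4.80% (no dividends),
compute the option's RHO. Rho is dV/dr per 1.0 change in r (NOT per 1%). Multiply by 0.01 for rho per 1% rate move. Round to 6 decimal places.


d1 = 0.6279215352; d2 = 0.0645388944
phi(d1) = 0.3275609087; exp(-qT) = 1.0000000000; exp(-rT) = 0.9305308958
N(-d2) = 0.4742705692
Rho = -K*T*exp(-rT)*N(-d2) = -0.8400 * 1.5000 * 0.9305308958 * 0.4742705692 = -0.556068

Answer: Rho = -0.556068


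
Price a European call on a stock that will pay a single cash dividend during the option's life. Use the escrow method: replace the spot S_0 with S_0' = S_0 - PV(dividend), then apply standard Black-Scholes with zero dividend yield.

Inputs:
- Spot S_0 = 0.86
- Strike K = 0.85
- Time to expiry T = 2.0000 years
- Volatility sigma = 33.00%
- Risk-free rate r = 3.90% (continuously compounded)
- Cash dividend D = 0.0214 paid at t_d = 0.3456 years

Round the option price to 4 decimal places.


Answer: Price = 0.1777

Derivation:
PV(D) = D * exp(-r * t_d) = 0.0214 * 0.98661203 = 0.02111350
S_0' = S_0 - PV(D) = 0.8600 - 0.02111350 = 0.83888650
d1 = (ln(S_0'/K) + (r + sigma^2/2)*T) / (sigma*sqrt(T)) = 0.37227902
d2 = d1 - sigma*sqrt(T) = -0.09441146
exp(-rT) = 0.92496443
N(d1) = 0.64515744; N(d2) = 0.46239116
C = S_0' * N(d1) - K * exp(-rT) * N(d2) = 0.83888650 * 0.64515744 - 0.8500 * 0.92496443 * 0.46239116 = 0.1777


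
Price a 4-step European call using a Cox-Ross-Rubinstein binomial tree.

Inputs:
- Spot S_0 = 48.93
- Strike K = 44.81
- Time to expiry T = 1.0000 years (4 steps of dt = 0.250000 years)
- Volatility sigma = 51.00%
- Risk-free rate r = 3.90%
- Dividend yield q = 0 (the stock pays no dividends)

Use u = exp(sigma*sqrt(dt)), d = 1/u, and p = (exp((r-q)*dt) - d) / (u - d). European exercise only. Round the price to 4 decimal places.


Answer: Price = V(0,0) = 12.4917

Derivation:
dt = T/N = 0.250000
u = exp(sigma*sqrt(dt)) = 1.290462; d = 1/u = 0.774916
p = (exp((r-q)*dt) - d) / (u - d) = 0.455598
Discount per step: exp(-r*dt) = 0.990297
Stock lattice S(k, i) with i counting down-moves:
  k=0: S(0,0) = 48.9300
  k=1: S(1,0) = 63.1423; S(1,1) = 37.9167
  k=2: S(2,0) = 81.4827; S(2,1) = 48.9300; S(2,2) = 29.3822
  k=3: S(3,0) = 105.1503; S(3,1) = 63.1423; S(3,2) = 37.9167; S(3,3) = 22.7688
  k=4: S(4,0) = 135.6924; S(4,1) = 81.4827; S(4,2) = 48.9300; S(4,3) = 29.3822; S(4,4) = 17.6439
Terminal payoffs V(N, i) = max(S_T - K, 0):
  V(4,0) = 90.882420; V(4,1) = 36.672698; V(4,2) = 4.120000; V(4,3) = 0.000000; V(4,4) = 0.000000
Backward induction: V(k, i) = exp(-r*dt) * [p * V(k+1, i) + (1-p) * V(k+1, i+1)].
  V(3,0) = exp(-r*dt) * [p*90.882420 + (1-p)*36.672698] = 60.775069
  V(3,1) = exp(-r*dt) * [p*36.672698 + (1-p)*4.120000] = 18.767062
  V(3,2) = exp(-r*dt) * [p*4.120000 + (1-p)*0.000000] = 1.858850
  V(3,3) = exp(-r*dt) * [p*0.000000 + (1-p)*0.000000] = 0.000000
  V(2,0) = exp(-r*dt) * [p*60.775069 + (1-p)*18.767062] = 37.538029
  V(2,1) = exp(-r*dt) * [p*18.767062 + (1-p)*1.858850] = 9.469415
  V(2,2) = exp(-r*dt) * [p*1.858850 + (1-p)*0.000000] = 0.838671
  V(1,0) = exp(-r*dt) * [p*37.538029 + (1-p)*9.469415] = 22.041456
  V(1,1) = exp(-r*dt) * [p*9.469415 + (1-p)*0.838671] = 4.724529
  V(0,0) = exp(-r*dt) * [p*22.041456 + (1-p)*4.724529] = 12.491692


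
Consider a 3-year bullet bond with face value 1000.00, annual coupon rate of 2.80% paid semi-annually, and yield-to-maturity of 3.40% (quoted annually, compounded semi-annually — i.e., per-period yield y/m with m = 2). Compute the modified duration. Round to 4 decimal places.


Answer: Modified duration = 2.8489

Derivation:
Coupon per period c = face * coupon_rate / m = 14.000000
Periods per year m = 2; per-period yield y/m = 0.017000
Number of cashflows N = 6
Cashflows (t years, CF_t, discount factor 1/(1+y/m)^(m*t), PV):
  t = 0.5000: CF_t = 14.000000, DF = 0.983284, PV = 13.765978
  t = 1.0000: CF_t = 14.000000, DF = 0.966848, PV = 13.535869
  t = 1.5000: CF_t = 14.000000, DF = 0.950686, PV = 13.309605
  t = 2.0000: CF_t = 14.000000, DF = 0.934795, PV = 13.087124
  t = 2.5000: CF_t = 14.000000, DF = 0.919169, PV = 12.868362
  t = 3.0000: CF_t = 1014.000000, DF = 0.903804, PV = 916.457305
Price P = sum_t PV_t = 983.024244
First compute Macaulay numerator sum_t t * PV_t:
  t * PV_t at t = 0.5000: 6.882989
  t * PV_t at t = 1.0000: 13.535869
  t * PV_t at t = 1.5000: 19.964408
  t * PV_t at t = 2.0000: 26.174248
  t * PV_t at t = 2.5000: 32.170905
  t * PV_t at t = 3.0000: 2749.371916
Macaulay duration D = 2848.100335 / 983.024244 = 2.897284
Modified duration = D / (1 + y/m) = 2.897284 / (1 + 0.017000) = 2.848853


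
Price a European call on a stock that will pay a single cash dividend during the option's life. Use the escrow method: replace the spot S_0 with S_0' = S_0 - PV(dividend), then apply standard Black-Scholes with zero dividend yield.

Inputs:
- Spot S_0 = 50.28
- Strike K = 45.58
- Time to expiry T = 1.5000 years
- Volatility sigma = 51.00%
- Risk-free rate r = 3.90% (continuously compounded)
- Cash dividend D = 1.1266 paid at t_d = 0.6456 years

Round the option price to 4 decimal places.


Answer: Price = 14.6480

Derivation:
PV(D) = D * exp(-r * t_d) = 1.1266 * 0.97513593 = 1.09858814
S_0' = S_0 - PV(D) = 50.2800 - 1.09858814 = 49.18141186
d1 = (ln(S_0'/K) + (r + sigma^2/2)*T) / (sigma*sqrt(T)) = 0.52771570
d2 = d1 - sigma*sqrt(T) = -0.09690418
exp(-rT) = 0.94317824
N(d1) = 0.70115166; N(d2) = 0.46140124
C = S_0' * N(d1) - K * exp(-rT) * N(d2) = 49.18141186 * 0.70115166 - 45.5800 * 0.94317824 * 0.46140124 = 14.6480


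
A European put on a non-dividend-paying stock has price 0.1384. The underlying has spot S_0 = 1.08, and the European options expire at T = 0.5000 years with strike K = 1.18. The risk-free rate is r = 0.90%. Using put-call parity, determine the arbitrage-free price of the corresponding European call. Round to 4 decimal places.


Put-call parity: C - P = S_0 * exp(-qT) - K * exp(-rT).
S_0 * exp(-qT) = 1.0800 * 1.00000000 = 1.08000000
K * exp(-rT) = 1.1800 * 0.99551011 = 1.17470193
C = P + S*exp(-qT) - K*exp(-rT)
C = 0.1384 + 1.08000000 - 1.17470193 = 0.0437

Answer: Call price = 0.0437


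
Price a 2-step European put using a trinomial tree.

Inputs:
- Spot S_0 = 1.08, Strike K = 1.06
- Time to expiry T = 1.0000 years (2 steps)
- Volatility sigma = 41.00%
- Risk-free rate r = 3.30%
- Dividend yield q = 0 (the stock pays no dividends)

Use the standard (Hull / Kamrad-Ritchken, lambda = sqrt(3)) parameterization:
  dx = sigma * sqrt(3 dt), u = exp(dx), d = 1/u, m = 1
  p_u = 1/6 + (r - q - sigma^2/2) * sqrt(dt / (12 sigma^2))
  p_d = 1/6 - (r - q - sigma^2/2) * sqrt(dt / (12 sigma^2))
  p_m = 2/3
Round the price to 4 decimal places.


dt = T/N = 0.500000; dx = sigma*sqrt(3*dt) = 0.502145
u = exp(dx) = 1.652262; d = 1/u = 0.605231
p_u = 0.141251, p_m = 0.666667, p_d = 0.192083
Discount per step: exp(-r*dt) = 0.983635
Stock lattice S(k, j) with j the centered position index:
  k=0: S(0,+0) = 1.0800
  k=1: S(1,-1) = 0.6536; S(1,+0) = 1.0800; S(1,+1) = 1.7844
  k=2: S(2,-2) = 0.3956; S(2,-1) = 0.6536; S(2,+0) = 1.0800; S(2,+1) = 1.7844; S(2,+2) = 2.9484
Terminal payoffs V(N, j) = max(K - S_T, 0):
  V(2,-2) = 0.664391; V(2,-1) = 0.406351; V(2,+0) = 0.000000; V(2,+1) = 0.000000; V(2,+2) = 0.000000
Backward induction: V(k, j) = exp(-r*dt) * [p_u * V(k+1, j+1) + p_m * V(k+1, j) + p_d * V(k+1, j-1)]
  V(1,-1) = exp(-r*dt) * [p_u*0.000000 + p_m*0.406351 + p_d*0.664391] = 0.391997
  V(1,+0) = exp(-r*dt) * [p_u*0.000000 + p_m*0.000000 + p_d*0.406351] = 0.076776
  V(1,+1) = exp(-r*dt) * [p_u*0.000000 + p_m*0.000000 + p_d*0.000000] = 0.000000
  V(0,+0) = exp(-r*dt) * [p_u*0.000000 + p_m*0.076776 + p_d*0.391997] = 0.124410

Answer: Price = V(0,0) = 0.1244


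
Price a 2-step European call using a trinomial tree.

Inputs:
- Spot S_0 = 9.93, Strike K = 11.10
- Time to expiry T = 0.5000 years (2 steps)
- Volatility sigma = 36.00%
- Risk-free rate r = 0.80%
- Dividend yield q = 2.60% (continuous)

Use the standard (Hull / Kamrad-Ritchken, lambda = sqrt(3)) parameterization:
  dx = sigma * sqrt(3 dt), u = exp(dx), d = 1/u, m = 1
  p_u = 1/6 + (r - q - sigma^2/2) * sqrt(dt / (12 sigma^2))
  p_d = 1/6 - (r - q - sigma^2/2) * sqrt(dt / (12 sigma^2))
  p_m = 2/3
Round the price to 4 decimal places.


Answer: Price = V(0,0) = 0.5683

Derivation:
dt = T/N = 0.250000; dx = sigma*sqrt(3*dt) = 0.311769
u = exp(dx) = 1.365839; d = 1/u = 0.732151
p_u = 0.133469, p_m = 0.666667, p_d = 0.199864
Discount per step: exp(-r*dt) = 0.998002
Stock lattice S(k, j) with j the centered position index:
  k=0: S(0,+0) = 9.9300
  k=1: S(1,-1) = 7.2703; S(1,+0) = 9.9300; S(1,+1) = 13.5628
  k=2: S(2,-2) = 5.3229; S(2,-1) = 7.2703; S(2,+0) = 9.9300; S(2,+1) = 13.5628; S(2,+2) = 18.5246
Terminal payoffs V(N, j) = max(S_T - K, 0):
  V(2,-2) = 0.000000; V(2,-1) = 0.000000; V(2,+0) = 0.000000; V(2,+1) = 2.462785; V(2,+2) = 7.424585
Backward induction: V(k, j) = exp(-r*dt) * [p_u * V(k+1, j+1) + p_m * V(k+1, j) + p_d * V(k+1, j-1)]
  V(1,-1) = exp(-r*dt) * [p_u*0.000000 + p_m*0.000000 + p_d*0.000000] = 0.000000
  V(1,+0) = exp(-r*dt) * [p_u*2.462785 + p_m*0.000000 + p_d*0.000000] = 0.328049
  V(1,+1) = exp(-r*dt) * [p_u*7.424585 + p_m*2.462785 + p_d*0.000000] = 2.627548
  V(0,+0) = exp(-r*dt) * [p_u*2.627548 + p_m*0.328049 + p_d*0.000000] = 0.568258


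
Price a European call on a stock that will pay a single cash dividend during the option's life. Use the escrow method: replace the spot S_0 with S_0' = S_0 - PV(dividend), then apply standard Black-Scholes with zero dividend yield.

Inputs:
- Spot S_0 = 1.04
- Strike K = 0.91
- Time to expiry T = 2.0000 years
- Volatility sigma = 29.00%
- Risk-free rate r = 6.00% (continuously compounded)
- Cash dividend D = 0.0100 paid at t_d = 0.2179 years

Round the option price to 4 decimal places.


PV(D) = D * exp(-r * t_d) = 0.0100 * 0.98701109 = 0.00987011
S_0' = S_0 - PV(D) = 1.0400 - 0.00987011 = 1.03012989
d1 = (ln(S_0'/K) + (r + sigma^2/2)*T) / (sigma*sqrt(T)) = 0.79999520
d2 = d1 - sigma*sqrt(T) = 0.38987327
exp(-rT) = 0.88692044
N(d1) = 0.78814321; N(d2) = 0.65168487
C = S_0' * N(d1) - K * exp(-rT) * N(d2) = 1.03012989 * 0.78814321 - 0.9100 * 0.88692044 * 0.65168487 = 0.2859

Answer: Price = 0.2859


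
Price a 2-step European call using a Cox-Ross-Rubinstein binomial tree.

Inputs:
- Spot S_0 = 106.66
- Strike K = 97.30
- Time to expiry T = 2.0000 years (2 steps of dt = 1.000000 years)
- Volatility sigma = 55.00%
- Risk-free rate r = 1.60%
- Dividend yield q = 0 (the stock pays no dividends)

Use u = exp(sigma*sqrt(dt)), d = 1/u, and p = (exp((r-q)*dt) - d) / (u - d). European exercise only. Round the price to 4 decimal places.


Answer: Price = V(0,0) = 35.4445

Derivation:
dt = T/N = 1.000000
u = exp(sigma*sqrt(dt)) = 1.733253; d = 1/u = 0.576950
p = (exp((r-q)*dt) - d) / (u - d) = 0.379813
Discount per step: exp(-r*dt) = 0.984127
Stock lattice S(k, i) with i counting down-moves:
  k=0: S(0,0) = 106.6600
  k=1: S(1,0) = 184.8688; S(1,1) = 61.5375
  k=2: S(2,0) = 320.4243; S(2,1) = 106.6600; S(2,2) = 35.5040
Terminal payoffs V(N, i) = max(S_T - K, 0):
  V(2,0) = 223.124348; V(2,1) = 9.360000; V(2,2) = 0.000000
Backward induction: V(k, i) = exp(-r*dt) * [p * V(k+1, i) + (1-p) * V(k+1, i+1)].
  V(1,0) = exp(-r*dt) * [p*223.124348 + (1-p)*9.360000] = 89.113179
  V(1,1) = exp(-r*dt) * [p*9.360000 + (1-p)*0.000000] = 3.498621
  V(0,0) = exp(-r*dt) * [p*89.113179 + (1-p)*3.498621] = 35.444462


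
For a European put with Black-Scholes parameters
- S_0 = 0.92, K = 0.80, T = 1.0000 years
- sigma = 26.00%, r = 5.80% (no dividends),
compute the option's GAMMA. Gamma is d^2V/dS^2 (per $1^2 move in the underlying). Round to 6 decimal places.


Answer: Gamma = 1.121775

Derivation:
d1 = 0.8906228553; d2 = 0.6306228553
phi(d1) = 0.2683285629; exp(-qT) = 1.0000000000; exp(-rT) = 0.9436499474
Gamma = exp(-qT) * phi(d1) / (S * sigma * sqrt(T)) = 1.0000000000 * 0.2683285629 / (0.9200 * 0.2600 * 1.0000000000) = 1.121775


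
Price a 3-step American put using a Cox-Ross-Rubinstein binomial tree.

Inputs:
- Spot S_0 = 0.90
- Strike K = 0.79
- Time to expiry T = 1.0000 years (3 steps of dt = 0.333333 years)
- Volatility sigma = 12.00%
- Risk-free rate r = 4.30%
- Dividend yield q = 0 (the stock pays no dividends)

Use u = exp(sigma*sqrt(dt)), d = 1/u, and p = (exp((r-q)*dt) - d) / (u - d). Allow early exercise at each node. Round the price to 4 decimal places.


dt = T/N = 0.333333
u = exp(sigma*sqrt(dt)) = 1.071738; d = 1/u = 0.933063
p = (exp((r-q)*dt) - d) / (u - d) = 0.586790
Discount per step: exp(-r*dt) = 0.985769
Stock lattice S(k, i) with i counting down-moves:
  k=0: S(0,0) = 0.9000
  k=1: S(1,0) = 0.9646; S(1,1) = 0.8398
  k=2: S(2,0) = 1.0338; S(2,1) = 0.9000; S(2,2) = 0.7835
  k=3: S(3,0) = 1.1079; S(3,1) = 0.9646; S(3,2) = 0.8398; S(3,3) = 0.7311
Terminal payoffs V(N, i) = max(K - S_T, 0):
  V(3,0) = 0.000000; V(3,1) = 0.000000; V(3,2) = 0.000000; V(3,3) = 0.058901
Backward induction: V(k, i) = exp(-r*dt) * [p * V(k+1, i) + (1-p) * V(k+1, i+1)]; then take max(V_cont, immediate exercise) for American.
  V(2,0) = exp(-r*dt) * [p*0.000000 + (1-p)*0.000000] = 0.000000; exercise = 0.000000; V(2,0) = max -> 0.000000
  V(2,1) = exp(-r*dt) * [p*0.000000 + (1-p)*0.000000] = 0.000000; exercise = 0.000000; V(2,1) = max -> 0.000000
  V(2,2) = exp(-r*dt) * [p*0.000000 + (1-p)*0.058901] = 0.023992; exercise = 0.006453; V(2,2) = max -> 0.023992
  V(1,0) = exp(-r*dt) * [p*0.000000 + (1-p)*0.000000] = 0.000000; exercise = 0.000000; V(1,0) = max -> 0.000000
  V(1,1) = exp(-r*dt) * [p*0.000000 + (1-p)*0.023992] = 0.009773; exercise = 0.000000; V(1,1) = max -> 0.009773
  V(0,0) = exp(-r*dt) * [p*0.000000 + (1-p)*0.009773] = 0.003981; exercise = 0.000000; V(0,0) = max -> 0.003981

Answer: Price = V(0,0) = 0.0040


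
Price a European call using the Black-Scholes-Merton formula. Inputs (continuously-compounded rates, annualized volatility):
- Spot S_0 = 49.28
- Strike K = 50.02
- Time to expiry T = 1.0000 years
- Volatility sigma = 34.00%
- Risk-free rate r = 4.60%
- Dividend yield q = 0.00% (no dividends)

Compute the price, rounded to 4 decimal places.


Answer: Price = 7.3320

Derivation:
d1 = (ln(S/K) + (r - q + 0.5*sigma^2) * T) / (sigma * sqrt(T)) = 0.26145704
d2 = d1 - sigma * sqrt(T) = -0.07854296
exp(-rT) = 0.95504196; exp(-qT) = 1.00000000
C = S_0 * exp(-qT) * N(d1) - K * exp(-rT) * N(d2)
N(d1) = 0.60312996; N(d2) = 0.46869808
C = 49.2800 * 1.00000000 * 0.60312996 - 50.0200 * 0.95504196 * 0.46869808 = 7.3320


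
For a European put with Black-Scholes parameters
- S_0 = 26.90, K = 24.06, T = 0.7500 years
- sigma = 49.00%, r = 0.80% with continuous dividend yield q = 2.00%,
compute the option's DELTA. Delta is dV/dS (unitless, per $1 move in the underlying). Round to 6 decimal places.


Answer: Delta = -0.320113

Derivation:
d1 = 0.4538988217; d2 = 0.0295463738
phi(d1) = 0.3598922480; exp(-qT) = 0.9851119396; exp(-rT) = 0.9940179641
N(-d1) = 0.3249508259
Delta = -exp(-qT) * N(-d1) = -0.9851119396 * 0.3249508259 = -0.320113


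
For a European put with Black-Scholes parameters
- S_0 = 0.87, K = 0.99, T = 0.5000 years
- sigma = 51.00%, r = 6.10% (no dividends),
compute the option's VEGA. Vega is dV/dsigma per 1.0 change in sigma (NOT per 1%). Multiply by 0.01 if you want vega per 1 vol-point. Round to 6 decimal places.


Answer: Vega = 0.244354

Derivation:
d1 = -0.0934122206; d2 = -0.4540366791
phi(d1) = 0.3972055180; exp(-qT) = 1.0000000000; exp(-rT) = 0.9699604321
Vega = S * exp(-qT) * phi(d1) * sqrt(T) = 0.8700 * 1.0000000000 * 0.3972055180 * 0.7071067812 = 0.244354


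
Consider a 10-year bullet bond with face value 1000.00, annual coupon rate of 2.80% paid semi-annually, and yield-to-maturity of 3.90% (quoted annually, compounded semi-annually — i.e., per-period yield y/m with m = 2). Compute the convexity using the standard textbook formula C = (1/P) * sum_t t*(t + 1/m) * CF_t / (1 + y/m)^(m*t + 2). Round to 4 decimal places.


Answer: Convexity = 83.9951

Derivation:
Coupon per period c = face * coupon_rate / m = 14.000000
Periods per year m = 2; per-period yield y/m = 0.019500
Number of cashflows N = 20
Cashflows (t years, CF_t, discount factor 1/(1+y/m)^(m*t), PV):
  t = 0.5000: CF_t = 14.000000, DF = 0.980873, PV = 13.732222
  t = 1.0000: CF_t = 14.000000, DF = 0.962112, PV = 13.469565
  t = 1.5000: CF_t = 14.000000, DF = 0.943709, PV = 13.211932
  t = 2.0000: CF_t = 14.000000, DF = 0.925659, PV = 12.959228
  t = 2.5000: CF_t = 14.000000, DF = 0.907954, PV = 12.711356
  t = 3.0000: CF_t = 14.000000, DF = 0.890588, PV = 12.468226
  t = 3.5000: CF_t = 14.000000, DF = 0.873553, PV = 12.229746
  t = 4.0000: CF_t = 14.000000, DF = 0.856845, PV = 11.995827
  t = 4.5000: CF_t = 14.000000, DF = 0.840456, PV = 11.766383
  t = 5.0000: CF_t = 14.000000, DF = 0.824380, PV = 11.541327
  t = 5.5000: CF_t = 14.000000, DF = 0.808613, PV = 11.320575
  t = 6.0000: CF_t = 14.000000, DF = 0.793146, PV = 11.104047
  t = 6.5000: CF_t = 14.000000, DF = 0.777976, PV = 10.891659
  t = 7.0000: CF_t = 14.000000, DF = 0.763095, PV = 10.683334
  t = 7.5000: CF_t = 14.000000, DF = 0.748500, PV = 10.478994
  t = 8.0000: CF_t = 14.000000, DF = 0.734183, PV = 10.278562
  t = 8.5000: CF_t = 14.000000, DF = 0.720140, PV = 10.081964
  t = 9.0000: CF_t = 14.000000, DF = 0.706366, PV = 9.889126
  t = 9.5000: CF_t = 14.000000, DF = 0.692855, PV = 9.699976
  t = 10.0000: CF_t = 1014.000000, DF = 0.679603, PV = 689.117617
Price P = sum_t PV_t = 909.631664
Convexity numerator sum_t t*(t + 1/m) * CF_t / (1+y/m)^(m*t + 2):
  t = 0.5000: term = 6.605966
  t = 1.0000: term = 19.438841
  t = 1.5000: term = 38.134068
  t = 2.0000: term = 62.341128
  t = 2.5000: term = 91.723092
  t = 3.0000: term = 125.956184
  t = 3.5000: term = 164.729356
  t = 4.0000: term = 207.743880
  t = 4.5000: term = 254.712948
  t = 5.0000: term = 305.361281
  t = 5.5000: term = 359.424754
  t = 6.0000: term = 416.650034
  t = 6.5000: term = 476.794219
  t = 7.0000: term = 539.624498
  t = 7.5000: term = 604.917814
  t = 8.0000: term = 672.460542
  t = 8.5000: term = 742.048170
  t = 9.0000: term = 813.484998
  t = 9.5000: term = 886.583835
  t = 10.0000: term = 69615.859838
Convexity = (1/P) * sum = 76404.595446 / 909.631664 = 83.995092
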